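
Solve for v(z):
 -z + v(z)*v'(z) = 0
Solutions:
 v(z) = -sqrt(C1 + z^2)
 v(z) = sqrt(C1 + z^2)


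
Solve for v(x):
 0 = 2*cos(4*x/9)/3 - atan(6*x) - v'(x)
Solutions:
 v(x) = C1 - x*atan(6*x) + log(36*x^2 + 1)/12 + 3*sin(4*x/9)/2


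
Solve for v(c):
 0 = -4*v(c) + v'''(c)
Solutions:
 v(c) = C3*exp(2^(2/3)*c) + (C1*sin(2^(2/3)*sqrt(3)*c/2) + C2*cos(2^(2/3)*sqrt(3)*c/2))*exp(-2^(2/3)*c/2)


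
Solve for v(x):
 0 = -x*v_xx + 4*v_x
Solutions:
 v(x) = C1 + C2*x^5


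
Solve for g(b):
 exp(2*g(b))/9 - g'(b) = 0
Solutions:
 g(b) = log(-sqrt(-1/(C1 + b))) - log(2)/2 + log(3)
 g(b) = log(-1/(C1 + b))/2 - log(2)/2 + log(3)


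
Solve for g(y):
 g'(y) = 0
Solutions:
 g(y) = C1


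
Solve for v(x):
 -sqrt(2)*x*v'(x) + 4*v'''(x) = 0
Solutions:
 v(x) = C1 + Integral(C2*airyai(sqrt(2)*x/2) + C3*airybi(sqrt(2)*x/2), x)


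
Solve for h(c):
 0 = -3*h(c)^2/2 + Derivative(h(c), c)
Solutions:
 h(c) = -2/(C1 + 3*c)


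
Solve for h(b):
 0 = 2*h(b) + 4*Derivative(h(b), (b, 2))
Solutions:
 h(b) = C1*sin(sqrt(2)*b/2) + C2*cos(sqrt(2)*b/2)


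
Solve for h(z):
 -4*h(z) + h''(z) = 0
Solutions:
 h(z) = C1*exp(-2*z) + C2*exp(2*z)


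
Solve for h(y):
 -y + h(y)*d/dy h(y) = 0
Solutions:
 h(y) = -sqrt(C1 + y^2)
 h(y) = sqrt(C1 + y^2)


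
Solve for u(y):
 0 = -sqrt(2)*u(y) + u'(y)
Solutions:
 u(y) = C1*exp(sqrt(2)*y)


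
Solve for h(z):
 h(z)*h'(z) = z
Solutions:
 h(z) = -sqrt(C1 + z^2)
 h(z) = sqrt(C1 + z^2)


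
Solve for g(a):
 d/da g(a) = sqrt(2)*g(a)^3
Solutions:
 g(a) = -sqrt(2)*sqrt(-1/(C1 + sqrt(2)*a))/2
 g(a) = sqrt(2)*sqrt(-1/(C1 + sqrt(2)*a))/2


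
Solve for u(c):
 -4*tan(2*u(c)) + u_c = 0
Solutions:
 u(c) = -asin(C1*exp(8*c))/2 + pi/2
 u(c) = asin(C1*exp(8*c))/2


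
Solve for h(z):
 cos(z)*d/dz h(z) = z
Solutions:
 h(z) = C1 + Integral(z/cos(z), z)


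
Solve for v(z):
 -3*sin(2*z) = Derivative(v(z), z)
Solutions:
 v(z) = C1 + 3*cos(2*z)/2


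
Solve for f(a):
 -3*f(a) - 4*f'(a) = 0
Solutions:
 f(a) = C1*exp(-3*a/4)


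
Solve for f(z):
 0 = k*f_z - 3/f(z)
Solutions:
 f(z) = -sqrt(C1 + 6*z/k)
 f(z) = sqrt(C1 + 6*z/k)


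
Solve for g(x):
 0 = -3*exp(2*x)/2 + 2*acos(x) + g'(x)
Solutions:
 g(x) = C1 - 2*x*acos(x) + 2*sqrt(1 - x^2) + 3*exp(2*x)/4


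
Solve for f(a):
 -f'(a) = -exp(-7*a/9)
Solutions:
 f(a) = C1 - 9*exp(-7*a/9)/7


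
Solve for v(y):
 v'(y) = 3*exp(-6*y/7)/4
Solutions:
 v(y) = C1 - 7*exp(-6*y/7)/8


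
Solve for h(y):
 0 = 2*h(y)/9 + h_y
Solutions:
 h(y) = C1*exp(-2*y/9)


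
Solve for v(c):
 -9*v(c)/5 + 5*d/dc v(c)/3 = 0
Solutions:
 v(c) = C1*exp(27*c/25)


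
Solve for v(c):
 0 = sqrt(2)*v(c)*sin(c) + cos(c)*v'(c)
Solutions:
 v(c) = C1*cos(c)^(sqrt(2))


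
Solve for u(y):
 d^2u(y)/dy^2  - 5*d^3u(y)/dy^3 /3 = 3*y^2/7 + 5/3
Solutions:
 u(y) = C1 + C2*y + C3*exp(3*y/5) + y^4/28 + 5*y^3/21 + 85*y^2/42


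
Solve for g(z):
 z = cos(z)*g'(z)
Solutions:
 g(z) = C1 + Integral(z/cos(z), z)


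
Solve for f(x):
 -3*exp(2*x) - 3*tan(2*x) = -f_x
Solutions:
 f(x) = C1 + 3*exp(2*x)/2 - 3*log(cos(2*x))/2


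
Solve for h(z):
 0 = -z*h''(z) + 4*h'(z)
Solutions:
 h(z) = C1 + C2*z^5


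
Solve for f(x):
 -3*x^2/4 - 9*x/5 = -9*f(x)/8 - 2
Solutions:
 f(x) = 2*x^2/3 + 8*x/5 - 16/9


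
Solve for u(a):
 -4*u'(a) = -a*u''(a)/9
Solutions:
 u(a) = C1 + C2*a^37


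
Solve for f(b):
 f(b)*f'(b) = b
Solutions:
 f(b) = -sqrt(C1 + b^2)
 f(b) = sqrt(C1 + b^2)


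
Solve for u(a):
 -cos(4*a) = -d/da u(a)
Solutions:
 u(a) = C1 + sin(4*a)/4


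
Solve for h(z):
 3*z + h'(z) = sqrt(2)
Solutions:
 h(z) = C1 - 3*z^2/2 + sqrt(2)*z


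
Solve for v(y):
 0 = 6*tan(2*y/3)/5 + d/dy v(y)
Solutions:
 v(y) = C1 + 9*log(cos(2*y/3))/5


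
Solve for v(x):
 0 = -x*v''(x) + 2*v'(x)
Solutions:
 v(x) = C1 + C2*x^3


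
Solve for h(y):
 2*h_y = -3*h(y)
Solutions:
 h(y) = C1*exp(-3*y/2)


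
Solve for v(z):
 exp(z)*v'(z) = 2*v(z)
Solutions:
 v(z) = C1*exp(-2*exp(-z))


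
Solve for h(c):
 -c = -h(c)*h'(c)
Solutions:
 h(c) = -sqrt(C1 + c^2)
 h(c) = sqrt(C1 + c^2)


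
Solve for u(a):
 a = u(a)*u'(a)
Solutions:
 u(a) = -sqrt(C1 + a^2)
 u(a) = sqrt(C1 + a^2)


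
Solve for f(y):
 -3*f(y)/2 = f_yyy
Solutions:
 f(y) = C3*exp(-2^(2/3)*3^(1/3)*y/2) + (C1*sin(2^(2/3)*3^(5/6)*y/4) + C2*cos(2^(2/3)*3^(5/6)*y/4))*exp(2^(2/3)*3^(1/3)*y/4)


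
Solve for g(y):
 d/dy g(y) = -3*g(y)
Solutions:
 g(y) = C1*exp(-3*y)


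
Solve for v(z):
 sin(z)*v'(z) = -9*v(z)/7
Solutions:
 v(z) = C1*(cos(z) + 1)^(9/14)/(cos(z) - 1)^(9/14)


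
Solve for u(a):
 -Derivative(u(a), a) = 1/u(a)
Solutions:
 u(a) = -sqrt(C1 - 2*a)
 u(a) = sqrt(C1 - 2*a)


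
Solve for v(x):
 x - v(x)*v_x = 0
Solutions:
 v(x) = -sqrt(C1 + x^2)
 v(x) = sqrt(C1 + x^2)


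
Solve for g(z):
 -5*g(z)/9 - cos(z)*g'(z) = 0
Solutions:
 g(z) = C1*(sin(z) - 1)^(5/18)/(sin(z) + 1)^(5/18)


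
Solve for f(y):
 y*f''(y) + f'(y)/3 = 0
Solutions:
 f(y) = C1 + C2*y^(2/3)


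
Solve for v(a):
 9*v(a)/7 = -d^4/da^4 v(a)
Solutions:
 v(a) = (C1*sin(sqrt(6)*7^(3/4)*a/14) + C2*cos(sqrt(6)*7^(3/4)*a/14))*exp(-sqrt(6)*7^(3/4)*a/14) + (C3*sin(sqrt(6)*7^(3/4)*a/14) + C4*cos(sqrt(6)*7^(3/4)*a/14))*exp(sqrt(6)*7^(3/4)*a/14)


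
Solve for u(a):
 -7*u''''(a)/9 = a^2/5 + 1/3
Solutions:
 u(a) = C1 + C2*a + C3*a^2 + C4*a^3 - a^6/1400 - a^4/56


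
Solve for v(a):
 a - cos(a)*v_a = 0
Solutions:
 v(a) = C1 + Integral(a/cos(a), a)


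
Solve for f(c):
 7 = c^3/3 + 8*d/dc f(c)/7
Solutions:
 f(c) = C1 - 7*c^4/96 + 49*c/8


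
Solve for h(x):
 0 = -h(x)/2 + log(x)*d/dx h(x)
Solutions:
 h(x) = C1*exp(li(x)/2)


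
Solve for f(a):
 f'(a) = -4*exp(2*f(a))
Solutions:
 f(a) = log(-sqrt(-1/(C1 - 4*a))) - log(2)/2
 f(a) = log(-1/(C1 - 4*a))/2 - log(2)/2


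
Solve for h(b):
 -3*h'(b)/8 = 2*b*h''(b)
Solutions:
 h(b) = C1 + C2*b^(13/16)


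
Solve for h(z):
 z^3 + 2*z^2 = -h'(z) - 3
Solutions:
 h(z) = C1 - z^4/4 - 2*z^3/3 - 3*z


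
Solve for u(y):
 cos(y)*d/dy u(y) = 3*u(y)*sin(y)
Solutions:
 u(y) = C1/cos(y)^3


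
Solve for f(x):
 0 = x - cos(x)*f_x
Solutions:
 f(x) = C1 + Integral(x/cos(x), x)


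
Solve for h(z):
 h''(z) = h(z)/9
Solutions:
 h(z) = C1*exp(-z/3) + C2*exp(z/3)


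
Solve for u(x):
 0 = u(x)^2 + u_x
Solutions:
 u(x) = 1/(C1 + x)


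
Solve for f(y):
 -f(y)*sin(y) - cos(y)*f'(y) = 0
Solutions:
 f(y) = C1*cos(y)


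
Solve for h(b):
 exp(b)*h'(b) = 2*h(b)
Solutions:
 h(b) = C1*exp(-2*exp(-b))


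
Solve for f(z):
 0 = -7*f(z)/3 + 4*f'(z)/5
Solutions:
 f(z) = C1*exp(35*z/12)


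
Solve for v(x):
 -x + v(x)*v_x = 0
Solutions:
 v(x) = -sqrt(C1 + x^2)
 v(x) = sqrt(C1 + x^2)


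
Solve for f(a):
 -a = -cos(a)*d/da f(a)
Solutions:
 f(a) = C1 + Integral(a/cos(a), a)


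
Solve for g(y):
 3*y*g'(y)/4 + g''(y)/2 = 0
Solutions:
 g(y) = C1 + C2*erf(sqrt(3)*y/2)


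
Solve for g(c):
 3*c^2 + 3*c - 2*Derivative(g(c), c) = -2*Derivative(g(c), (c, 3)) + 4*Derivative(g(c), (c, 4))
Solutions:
 g(c) = C1 + C2*exp(c*((6*sqrt(78) + 53)^(-1/3) + 2 + (6*sqrt(78) + 53)^(1/3))/12)*sin(sqrt(3)*c*(-(6*sqrt(78) + 53)^(1/3) + (6*sqrt(78) + 53)^(-1/3))/12) + C3*exp(c*((6*sqrt(78) + 53)^(-1/3) + 2 + (6*sqrt(78) + 53)^(1/3))/12)*cos(sqrt(3)*c*(-(6*sqrt(78) + 53)^(1/3) + (6*sqrt(78) + 53)^(-1/3))/12) + C4*exp(c*(-(6*sqrt(78) + 53)^(1/3) - 1/(6*sqrt(78) + 53)^(1/3) + 1)/6) + c^3/2 + 3*c^2/4 + 3*c


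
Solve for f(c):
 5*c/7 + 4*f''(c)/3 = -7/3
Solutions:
 f(c) = C1 + C2*c - 5*c^3/56 - 7*c^2/8


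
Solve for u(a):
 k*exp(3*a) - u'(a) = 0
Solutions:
 u(a) = C1 + k*exp(3*a)/3


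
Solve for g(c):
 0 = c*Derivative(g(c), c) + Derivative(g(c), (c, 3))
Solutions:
 g(c) = C1 + Integral(C2*airyai(-c) + C3*airybi(-c), c)


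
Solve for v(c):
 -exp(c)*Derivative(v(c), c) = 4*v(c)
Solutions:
 v(c) = C1*exp(4*exp(-c))


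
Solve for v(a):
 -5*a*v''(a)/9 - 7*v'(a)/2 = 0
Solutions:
 v(a) = C1 + C2/a^(53/10)


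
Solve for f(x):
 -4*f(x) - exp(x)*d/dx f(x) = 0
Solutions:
 f(x) = C1*exp(4*exp(-x))


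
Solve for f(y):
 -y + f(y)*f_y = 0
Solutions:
 f(y) = -sqrt(C1 + y^2)
 f(y) = sqrt(C1 + y^2)


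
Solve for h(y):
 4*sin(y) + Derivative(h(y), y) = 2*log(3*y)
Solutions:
 h(y) = C1 + 2*y*log(y) - 2*y + 2*y*log(3) + 4*cos(y)


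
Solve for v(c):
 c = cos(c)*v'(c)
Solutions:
 v(c) = C1 + Integral(c/cos(c), c)


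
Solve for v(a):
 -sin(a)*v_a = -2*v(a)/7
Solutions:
 v(a) = C1*(cos(a) - 1)^(1/7)/(cos(a) + 1)^(1/7)


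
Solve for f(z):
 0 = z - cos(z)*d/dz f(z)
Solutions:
 f(z) = C1 + Integral(z/cos(z), z)


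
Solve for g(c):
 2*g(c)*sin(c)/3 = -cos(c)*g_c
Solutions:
 g(c) = C1*cos(c)^(2/3)


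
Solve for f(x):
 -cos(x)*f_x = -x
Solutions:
 f(x) = C1 + Integral(x/cos(x), x)


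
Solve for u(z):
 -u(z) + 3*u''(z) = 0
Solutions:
 u(z) = C1*exp(-sqrt(3)*z/3) + C2*exp(sqrt(3)*z/3)


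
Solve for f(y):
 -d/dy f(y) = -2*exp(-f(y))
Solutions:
 f(y) = log(C1 + 2*y)


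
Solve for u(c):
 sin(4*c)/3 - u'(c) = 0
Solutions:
 u(c) = C1 - cos(4*c)/12


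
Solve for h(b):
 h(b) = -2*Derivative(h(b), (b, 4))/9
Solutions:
 h(b) = (C1*sin(2^(1/4)*sqrt(3)*b/2) + C2*cos(2^(1/4)*sqrt(3)*b/2))*exp(-2^(1/4)*sqrt(3)*b/2) + (C3*sin(2^(1/4)*sqrt(3)*b/2) + C4*cos(2^(1/4)*sqrt(3)*b/2))*exp(2^(1/4)*sqrt(3)*b/2)


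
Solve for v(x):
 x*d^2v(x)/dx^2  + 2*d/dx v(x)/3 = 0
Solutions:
 v(x) = C1 + C2*x^(1/3)


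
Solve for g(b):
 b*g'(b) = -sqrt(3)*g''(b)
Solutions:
 g(b) = C1 + C2*erf(sqrt(2)*3^(3/4)*b/6)


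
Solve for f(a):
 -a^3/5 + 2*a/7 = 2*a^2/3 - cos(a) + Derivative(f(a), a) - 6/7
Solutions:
 f(a) = C1 - a^4/20 - 2*a^3/9 + a^2/7 + 6*a/7 + sin(a)


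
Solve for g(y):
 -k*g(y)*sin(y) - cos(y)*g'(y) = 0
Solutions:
 g(y) = C1*exp(k*log(cos(y)))


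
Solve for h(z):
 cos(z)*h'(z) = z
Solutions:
 h(z) = C1 + Integral(z/cos(z), z)


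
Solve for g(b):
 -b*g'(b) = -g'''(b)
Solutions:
 g(b) = C1 + Integral(C2*airyai(b) + C3*airybi(b), b)


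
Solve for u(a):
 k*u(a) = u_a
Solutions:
 u(a) = C1*exp(a*k)


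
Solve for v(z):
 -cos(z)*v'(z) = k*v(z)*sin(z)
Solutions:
 v(z) = C1*exp(k*log(cos(z)))


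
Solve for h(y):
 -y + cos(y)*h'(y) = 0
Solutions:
 h(y) = C1 + Integral(y/cos(y), y)


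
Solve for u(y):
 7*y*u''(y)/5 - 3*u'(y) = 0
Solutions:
 u(y) = C1 + C2*y^(22/7)


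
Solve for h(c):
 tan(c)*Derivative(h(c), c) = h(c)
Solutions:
 h(c) = C1*sin(c)


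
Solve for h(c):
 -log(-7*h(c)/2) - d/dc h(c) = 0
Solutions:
 Integral(1/(log(-_y) - log(2) + log(7)), (_y, h(c))) = C1 - c


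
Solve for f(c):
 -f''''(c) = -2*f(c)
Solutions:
 f(c) = C1*exp(-2^(1/4)*c) + C2*exp(2^(1/4)*c) + C3*sin(2^(1/4)*c) + C4*cos(2^(1/4)*c)


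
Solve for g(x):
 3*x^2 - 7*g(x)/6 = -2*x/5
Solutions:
 g(x) = 6*x*(15*x + 2)/35


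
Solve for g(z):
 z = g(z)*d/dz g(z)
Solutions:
 g(z) = -sqrt(C1 + z^2)
 g(z) = sqrt(C1 + z^2)


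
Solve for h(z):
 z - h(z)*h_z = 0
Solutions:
 h(z) = -sqrt(C1 + z^2)
 h(z) = sqrt(C1 + z^2)


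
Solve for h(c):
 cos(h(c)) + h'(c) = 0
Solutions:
 h(c) = pi - asin((C1 + exp(2*c))/(C1 - exp(2*c)))
 h(c) = asin((C1 + exp(2*c))/(C1 - exp(2*c)))


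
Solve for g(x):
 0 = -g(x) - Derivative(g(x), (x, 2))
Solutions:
 g(x) = C1*sin(x) + C2*cos(x)


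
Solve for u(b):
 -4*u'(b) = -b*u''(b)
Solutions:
 u(b) = C1 + C2*b^5


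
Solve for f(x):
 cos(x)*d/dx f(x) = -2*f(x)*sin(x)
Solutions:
 f(x) = C1*cos(x)^2


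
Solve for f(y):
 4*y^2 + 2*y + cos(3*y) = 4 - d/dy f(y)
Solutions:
 f(y) = C1 - 4*y^3/3 - y^2 + 4*y - sin(3*y)/3


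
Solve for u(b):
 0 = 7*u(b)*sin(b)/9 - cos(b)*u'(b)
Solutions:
 u(b) = C1/cos(b)^(7/9)


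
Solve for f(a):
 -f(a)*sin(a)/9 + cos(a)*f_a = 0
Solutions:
 f(a) = C1/cos(a)^(1/9)


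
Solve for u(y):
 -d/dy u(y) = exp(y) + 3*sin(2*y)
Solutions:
 u(y) = C1 - exp(y) + 3*cos(2*y)/2


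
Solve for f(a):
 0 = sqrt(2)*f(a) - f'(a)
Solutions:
 f(a) = C1*exp(sqrt(2)*a)


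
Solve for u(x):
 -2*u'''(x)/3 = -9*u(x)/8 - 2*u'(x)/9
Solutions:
 u(x) = C1*exp(-2^(1/3)*x*(8*2^(1/3)/(sqrt(530417) + 729)^(1/3) + (sqrt(530417) + 729)^(1/3))/24)*sin(2^(1/3)*sqrt(3)*x*(-(sqrt(530417) + 729)^(1/3) + 8*2^(1/3)/(sqrt(530417) + 729)^(1/3))/24) + C2*exp(-2^(1/3)*x*(8*2^(1/3)/(sqrt(530417) + 729)^(1/3) + (sqrt(530417) + 729)^(1/3))/24)*cos(2^(1/3)*sqrt(3)*x*(-(sqrt(530417) + 729)^(1/3) + 8*2^(1/3)/(sqrt(530417) + 729)^(1/3))/24) + C3*exp(2^(1/3)*x*(8*2^(1/3)/(sqrt(530417) + 729)^(1/3) + (sqrt(530417) + 729)^(1/3))/12)


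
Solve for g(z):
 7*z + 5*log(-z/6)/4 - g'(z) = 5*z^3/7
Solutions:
 g(z) = C1 - 5*z^4/28 + 7*z^2/2 + 5*z*log(-z)/4 + 5*z*(-log(6) - 1)/4


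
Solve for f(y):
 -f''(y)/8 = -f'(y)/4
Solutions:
 f(y) = C1 + C2*exp(2*y)


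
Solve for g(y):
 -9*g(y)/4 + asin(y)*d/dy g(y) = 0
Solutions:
 g(y) = C1*exp(9*Integral(1/asin(y), y)/4)


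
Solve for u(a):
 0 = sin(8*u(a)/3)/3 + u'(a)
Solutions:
 a/3 + 3*log(cos(8*u(a)/3) - 1)/16 - 3*log(cos(8*u(a)/3) + 1)/16 = C1


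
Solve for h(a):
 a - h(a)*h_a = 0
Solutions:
 h(a) = -sqrt(C1 + a^2)
 h(a) = sqrt(C1 + a^2)


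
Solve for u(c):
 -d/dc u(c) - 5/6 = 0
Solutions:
 u(c) = C1 - 5*c/6


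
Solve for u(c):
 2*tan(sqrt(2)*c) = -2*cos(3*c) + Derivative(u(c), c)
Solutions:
 u(c) = C1 - sqrt(2)*log(cos(sqrt(2)*c)) + 2*sin(3*c)/3


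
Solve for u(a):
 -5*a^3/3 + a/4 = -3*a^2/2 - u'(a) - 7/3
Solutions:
 u(a) = C1 + 5*a^4/12 - a^3/2 - a^2/8 - 7*a/3


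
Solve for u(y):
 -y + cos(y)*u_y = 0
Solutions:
 u(y) = C1 + Integral(y/cos(y), y)


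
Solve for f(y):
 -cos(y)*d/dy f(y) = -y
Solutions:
 f(y) = C1 + Integral(y/cos(y), y)


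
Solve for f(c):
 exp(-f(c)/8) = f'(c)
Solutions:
 f(c) = 8*log(C1 + c/8)


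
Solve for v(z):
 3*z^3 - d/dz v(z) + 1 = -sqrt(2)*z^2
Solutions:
 v(z) = C1 + 3*z^4/4 + sqrt(2)*z^3/3 + z


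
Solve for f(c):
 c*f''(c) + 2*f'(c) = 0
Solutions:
 f(c) = C1 + C2/c


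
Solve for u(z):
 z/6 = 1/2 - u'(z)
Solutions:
 u(z) = C1 - z^2/12 + z/2


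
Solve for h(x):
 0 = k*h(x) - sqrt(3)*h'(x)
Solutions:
 h(x) = C1*exp(sqrt(3)*k*x/3)


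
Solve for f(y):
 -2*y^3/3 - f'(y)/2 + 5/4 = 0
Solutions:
 f(y) = C1 - y^4/3 + 5*y/2


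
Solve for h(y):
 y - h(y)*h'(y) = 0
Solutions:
 h(y) = -sqrt(C1 + y^2)
 h(y) = sqrt(C1 + y^2)


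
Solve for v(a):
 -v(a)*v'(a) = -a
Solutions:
 v(a) = -sqrt(C1 + a^2)
 v(a) = sqrt(C1 + a^2)


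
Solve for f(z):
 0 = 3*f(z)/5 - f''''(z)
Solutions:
 f(z) = C1*exp(-3^(1/4)*5^(3/4)*z/5) + C2*exp(3^(1/4)*5^(3/4)*z/5) + C3*sin(3^(1/4)*5^(3/4)*z/5) + C4*cos(3^(1/4)*5^(3/4)*z/5)


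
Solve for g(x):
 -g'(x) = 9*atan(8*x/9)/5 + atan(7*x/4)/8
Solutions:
 g(x) = C1 - 9*x*atan(8*x/9)/5 - x*atan(7*x/4)/8 + log(49*x^2 + 16)/28 + 81*log(64*x^2 + 81)/80


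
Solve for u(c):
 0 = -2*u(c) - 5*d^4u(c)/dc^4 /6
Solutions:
 u(c) = (C1*sin(3^(1/4)*5^(3/4)*c/5) + C2*cos(3^(1/4)*5^(3/4)*c/5))*exp(-3^(1/4)*5^(3/4)*c/5) + (C3*sin(3^(1/4)*5^(3/4)*c/5) + C4*cos(3^(1/4)*5^(3/4)*c/5))*exp(3^(1/4)*5^(3/4)*c/5)


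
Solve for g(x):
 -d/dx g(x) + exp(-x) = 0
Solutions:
 g(x) = C1 - exp(-x)


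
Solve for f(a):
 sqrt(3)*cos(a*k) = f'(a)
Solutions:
 f(a) = C1 + sqrt(3)*sin(a*k)/k


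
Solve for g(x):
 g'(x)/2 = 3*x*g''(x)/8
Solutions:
 g(x) = C1 + C2*x^(7/3)


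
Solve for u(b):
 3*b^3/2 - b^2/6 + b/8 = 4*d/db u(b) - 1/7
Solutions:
 u(b) = C1 + 3*b^4/32 - b^3/72 + b^2/64 + b/28


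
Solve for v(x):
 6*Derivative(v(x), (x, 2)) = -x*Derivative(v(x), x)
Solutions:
 v(x) = C1 + C2*erf(sqrt(3)*x/6)


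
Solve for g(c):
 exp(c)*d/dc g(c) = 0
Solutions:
 g(c) = C1


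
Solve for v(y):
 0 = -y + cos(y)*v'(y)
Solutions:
 v(y) = C1 + Integral(y/cos(y), y)


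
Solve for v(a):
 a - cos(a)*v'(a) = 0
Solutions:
 v(a) = C1 + Integral(a/cos(a), a)


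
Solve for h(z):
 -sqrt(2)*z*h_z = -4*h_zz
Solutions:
 h(z) = C1 + C2*erfi(2^(3/4)*z/4)


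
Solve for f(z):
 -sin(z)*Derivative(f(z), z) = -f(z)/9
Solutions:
 f(z) = C1*(cos(z) - 1)^(1/18)/(cos(z) + 1)^(1/18)


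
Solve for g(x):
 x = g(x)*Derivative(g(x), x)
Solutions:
 g(x) = -sqrt(C1 + x^2)
 g(x) = sqrt(C1 + x^2)


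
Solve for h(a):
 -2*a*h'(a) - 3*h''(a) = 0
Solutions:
 h(a) = C1 + C2*erf(sqrt(3)*a/3)


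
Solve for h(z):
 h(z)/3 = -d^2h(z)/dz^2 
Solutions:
 h(z) = C1*sin(sqrt(3)*z/3) + C2*cos(sqrt(3)*z/3)


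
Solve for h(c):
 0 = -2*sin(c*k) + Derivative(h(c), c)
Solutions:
 h(c) = C1 - 2*cos(c*k)/k


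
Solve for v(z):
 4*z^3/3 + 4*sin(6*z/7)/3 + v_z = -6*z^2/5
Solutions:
 v(z) = C1 - z^4/3 - 2*z^3/5 + 14*cos(6*z/7)/9


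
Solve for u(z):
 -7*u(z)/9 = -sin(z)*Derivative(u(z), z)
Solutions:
 u(z) = C1*(cos(z) - 1)^(7/18)/(cos(z) + 1)^(7/18)


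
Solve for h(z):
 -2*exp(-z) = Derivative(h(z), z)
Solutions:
 h(z) = C1 + 2*exp(-z)


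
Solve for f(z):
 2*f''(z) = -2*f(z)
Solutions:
 f(z) = C1*sin(z) + C2*cos(z)


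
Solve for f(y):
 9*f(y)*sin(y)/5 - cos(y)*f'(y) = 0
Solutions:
 f(y) = C1/cos(y)^(9/5)


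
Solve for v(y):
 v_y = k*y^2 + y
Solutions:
 v(y) = C1 + k*y^3/3 + y^2/2


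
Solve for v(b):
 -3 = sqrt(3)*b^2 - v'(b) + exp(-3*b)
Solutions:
 v(b) = C1 + sqrt(3)*b^3/3 + 3*b - exp(-3*b)/3


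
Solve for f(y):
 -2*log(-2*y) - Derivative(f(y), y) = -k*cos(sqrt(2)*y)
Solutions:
 f(y) = C1 + sqrt(2)*k*sin(sqrt(2)*y)/2 - 2*y*log(-y) - 2*y*log(2) + 2*y


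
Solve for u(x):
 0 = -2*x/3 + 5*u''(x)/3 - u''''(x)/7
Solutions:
 u(x) = C1 + C2*x + C3*exp(-sqrt(105)*x/3) + C4*exp(sqrt(105)*x/3) + x^3/15


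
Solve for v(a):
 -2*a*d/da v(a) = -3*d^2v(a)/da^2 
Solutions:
 v(a) = C1 + C2*erfi(sqrt(3)*a/3)


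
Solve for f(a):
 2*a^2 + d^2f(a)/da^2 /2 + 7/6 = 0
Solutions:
 f(a) = C1 + C2*a - a^4/3 - 7*a^2/6


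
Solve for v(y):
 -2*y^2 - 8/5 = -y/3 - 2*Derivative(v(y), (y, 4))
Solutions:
 v(y) = C1 + C2*y + C3*y^2 + C4*y^3 + y^6/360 - y^5/720 + y^4/30


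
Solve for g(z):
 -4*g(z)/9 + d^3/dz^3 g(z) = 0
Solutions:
 g(z) = C3*exp(2^(2/3)*3^(1/3)*z/3) + (C1*sin(2^(2/3)*3^(5/6)*z/6) + C2*cos(2^(2/3)*3^(5/6)*z/6))*exp(-2^(2/3)*3^(1/3)*z/6)


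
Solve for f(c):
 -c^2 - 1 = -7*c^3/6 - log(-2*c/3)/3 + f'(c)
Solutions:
 f(c) = C1 + 7*c^4/24 - c^3/3 + c*log(-c)/3 + c*(-4 - log(3) + log(2))/3


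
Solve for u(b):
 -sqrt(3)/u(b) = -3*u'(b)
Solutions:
 u(b) = -sqrt(C1 + 6*sqrt(3)*b)/3
 u(b) = sqrt(C1 + 6*sqrt(3)*b)/3


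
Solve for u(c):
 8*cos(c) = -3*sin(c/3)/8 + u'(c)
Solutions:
 u(c) = C1 + 8*sin(c) - 9*cos(c/3)/8


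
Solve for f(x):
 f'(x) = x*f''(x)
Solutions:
 f(x) = C1 + C2*x^2


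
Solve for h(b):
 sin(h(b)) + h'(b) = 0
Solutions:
 h(b) = -acos((-C1 - exp(2*b))/(C1 - exp(2*b))) + 2*pi
 h(b) = acos((-C1 - exp(2*b))/(C1 - exp(2*b)))


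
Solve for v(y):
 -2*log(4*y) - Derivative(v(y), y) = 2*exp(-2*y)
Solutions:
 v(y) = C1 - 2*y*log(y) + 2*y*(1 - 2*log(2)) + exp(-2*y)


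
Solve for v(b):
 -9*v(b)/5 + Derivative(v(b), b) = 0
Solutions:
 v(b) = C1*exp(9*b/5)


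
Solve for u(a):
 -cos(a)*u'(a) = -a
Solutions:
 u(a) = C1 + Integral(a/cos(a), a)


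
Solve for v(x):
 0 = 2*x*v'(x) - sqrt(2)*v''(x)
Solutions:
 v(x) = C1 + C2*erfi(2^(3/4)*x/2)


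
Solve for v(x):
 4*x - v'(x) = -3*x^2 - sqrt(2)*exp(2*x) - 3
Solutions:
 v(x) = C1 + x^3 + 2*x^2 + 3*x + sqrt(2)*exp(2*x)/2


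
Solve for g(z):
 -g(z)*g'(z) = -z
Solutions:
 g(z) = -sqrt(C1 + z^2)
 g(z) = sqrt(C1 + z^2)


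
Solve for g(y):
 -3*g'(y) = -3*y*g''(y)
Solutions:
 g(y) = C1 + C2*y^2


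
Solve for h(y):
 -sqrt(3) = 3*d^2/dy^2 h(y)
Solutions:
 h(y) = C1 + C2*y - sqrt(3)*y^2/6


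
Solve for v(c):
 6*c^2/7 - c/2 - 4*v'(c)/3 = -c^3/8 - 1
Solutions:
 v(c) = C1 + 3*c^4/128 + 3*c^3/14 - 3*c^2/16 + 3*c/4


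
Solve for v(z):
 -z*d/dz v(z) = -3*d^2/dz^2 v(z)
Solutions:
 v(z) = C1 + C2*erfi(sqrt(6)*z/6)


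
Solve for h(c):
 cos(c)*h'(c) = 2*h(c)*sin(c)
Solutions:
 h(c) = C1/cos(c)^2


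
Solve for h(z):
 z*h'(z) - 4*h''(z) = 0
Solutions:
 h(z) = C1 + C2*erfi(sqrt(2)*z/4)


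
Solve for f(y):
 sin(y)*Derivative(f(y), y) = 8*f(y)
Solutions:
 f(y) = C1*(cos(y)^4 - 4*cos(y)^3 + 6*cos(y)^2 - 4*cos(y) + 1)/(cos(y)^4 + 4*cos(y)^3 + 6*cos(y)^2 + 4*cos(y) + 1)


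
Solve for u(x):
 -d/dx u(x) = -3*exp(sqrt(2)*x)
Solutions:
 u(x) = C1 + 3*sqrt(2)*exp(sqrt(2)*x)/2


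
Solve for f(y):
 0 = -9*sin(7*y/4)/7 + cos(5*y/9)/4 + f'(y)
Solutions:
 f(y) = C1 - 9*sin(5*y/9)/20 - 36*cos(7*y/4)/49


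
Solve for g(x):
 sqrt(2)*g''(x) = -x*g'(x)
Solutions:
 g(x) = C1 + C2*erf(2^(1/4)*x/2)


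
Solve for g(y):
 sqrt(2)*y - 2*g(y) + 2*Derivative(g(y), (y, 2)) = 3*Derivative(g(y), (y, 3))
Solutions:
 g(y) = C1*exp(y*(4/(9*sqrt(681) + 235)^(1/3) + 4 + (9*sqrt(681) + 235)^(1/3))/18)*sin(sqrt(3)*y*(-(9*sqrt(681) + 235)^(1/3) + 4/(9*sqrt(681) + 235)^(1/3))/18) + C2*exp(y*(4/(9*sqrt(681) + 235)^(1/3) + 4 + (9*sqrt(681) + 235)^(1/3))/18)*cos(sqrt(3)*y*(-(9*sqrt(681) + 235)^(1/3) + 4/(9*sqrt(681) + 235)^(1/3))/18) + C3*exp(y*(-(9*sqrt(681) + 235)^(1/3) - 4/(9*sqrt(681) + 235)^(1/3) + 2)/9) + sqrt(2)*y/2


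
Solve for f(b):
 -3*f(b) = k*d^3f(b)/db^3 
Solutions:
 f(b) = C1*exp(3^(1/3)*b*(-1/k)^(1/3)) + C2*exp(b*(-1/k)^(1/3)*(-3^(1/3) + 3^(5/6)*I)/2) + C3*exp(-b*(-1/k)^(1/3)*(3^(1/3) + 3^(5/6)*I)/2)


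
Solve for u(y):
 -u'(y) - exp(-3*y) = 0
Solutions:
 u(y) = C1 + exp(-3*y)/3


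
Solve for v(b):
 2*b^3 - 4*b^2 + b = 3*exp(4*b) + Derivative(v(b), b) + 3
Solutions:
 v(b) = C1 + b^4/2 - 4*b^3/3 + b^2/2 - 3*b - 3*exp(4*b)/4


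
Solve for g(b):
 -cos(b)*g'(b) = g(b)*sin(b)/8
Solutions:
 g(b) = C1*cos(b)^(1/8)


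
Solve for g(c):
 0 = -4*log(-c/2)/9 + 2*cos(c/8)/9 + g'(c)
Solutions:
 g(c) = C1 + 4*c*log(-c)/9 - 4*c/9 - 4*c*log(2)/9 - 16*sin(c/8)/9


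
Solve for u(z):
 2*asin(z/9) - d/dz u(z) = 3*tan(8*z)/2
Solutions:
 u(z) = C1 + 2*z*asin(z/9) + 2*sqrt(81 - z^2) + 3*log(cos(8*z))/16


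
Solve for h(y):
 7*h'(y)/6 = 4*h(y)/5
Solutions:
 h(y) = C1*exp(24*y/35)


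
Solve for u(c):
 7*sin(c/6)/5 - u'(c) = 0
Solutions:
 u(c) = C1 - 42*cos(c/6)/5


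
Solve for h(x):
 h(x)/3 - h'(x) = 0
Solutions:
 h(x) = C1*exp(x/3)


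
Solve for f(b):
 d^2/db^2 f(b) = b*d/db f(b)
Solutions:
 f(b) = C1 + C2*erfi(sqrt(2)*b/2)


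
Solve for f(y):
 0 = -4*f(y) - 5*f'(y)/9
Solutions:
 f(y) = C1*exp(-36*y/5)


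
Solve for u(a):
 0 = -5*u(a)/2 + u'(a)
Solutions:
 u(a) = C1*exp(5*a/2)


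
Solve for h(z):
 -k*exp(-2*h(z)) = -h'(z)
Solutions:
 h(z) = log(-sqrt(C1 + 2*k*z))
 h(z) = log(C1 + 2*k*z)/2


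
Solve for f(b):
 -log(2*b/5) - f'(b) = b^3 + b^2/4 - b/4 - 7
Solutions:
 f(b) = C1 - b^4/4 - b^3/12 + b^2/8 - b*log(b) + b*log(5/2) + 8*b


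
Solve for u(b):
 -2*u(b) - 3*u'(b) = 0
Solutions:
 u(b) = C1*exp(-2*b/3)


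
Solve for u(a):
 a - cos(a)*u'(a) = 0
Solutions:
 u(a) = C1 + Integral(a/cos(a), a)


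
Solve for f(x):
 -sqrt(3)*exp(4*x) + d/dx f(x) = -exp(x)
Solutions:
 f(x) = C1 + sqrt(3)*exp(4*x)/4 - exp(x)


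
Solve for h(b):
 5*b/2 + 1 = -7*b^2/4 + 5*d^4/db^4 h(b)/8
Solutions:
 h(b) = C1 + C2*b + C3*b^2 + C4*b^3 + 7*b^6/900 + b^5/30 + b^4/15


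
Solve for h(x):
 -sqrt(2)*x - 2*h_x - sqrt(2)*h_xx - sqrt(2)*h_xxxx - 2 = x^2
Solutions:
 h(x) = C1 + C2*exp(2^(1/6)*3^(1/3)*x*(-2*3^(1/3)/(9 + sqrt(87))^(1/3) + 2^(2/3)*(9 + sqrt(87))^(1/3))/12)*sin(6^(1/6)*x*(6/(9 + sqrt(87))^(1/3) + 6^(2/3)*(9 + sqrt(87))^(1/3))/12) + C3*exp(2^(1/6)*3^(1/3)*x*(-2*3^(1/3)/(9 + sqrt(87))^(1/3) + 2^(2/3)*(9 + sqrt(87))^(1/3))/12)*cos(6^(1/6)*x*(6/(9 + sqrt(87))^(1/3) + 6^(2/3)*(9 + sqrt(87))^(1/3))/12) + C4*exp(-2^(1/6)*3^(1/3)*x*(-2*3^(1/3)/(9 + sqrt(87))^(1/3) + 2^(2/3)*(9 + sqrt(87))^(1/3))/6) - x^3/6 - x


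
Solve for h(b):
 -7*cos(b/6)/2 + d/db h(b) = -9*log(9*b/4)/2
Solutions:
 h(b) = C1 - 9*b*log(b)/2 - 9*b*log(3) + 9*b/2 + 9*b*log(2) + 21*sin(b/6)


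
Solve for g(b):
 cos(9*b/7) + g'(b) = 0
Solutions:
 g(b) = C1 - 7*sin(9*b/7)/9


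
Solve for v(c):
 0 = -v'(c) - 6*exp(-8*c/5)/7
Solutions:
 v(c) = C1 + 15*exp(-8*c/5)/28


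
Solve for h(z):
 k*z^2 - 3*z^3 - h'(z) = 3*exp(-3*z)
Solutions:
 h(z) = C1 + k*z^3/3 - 3*z^4/4 + exp(-3*z)


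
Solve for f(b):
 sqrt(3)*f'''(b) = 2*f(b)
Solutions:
 f(b) = C3*exp(2^(1/3)*3^(5/6)*b/3) + (C1*sin(6^(1/3)*b/2) + C2*cos(6^(1/3)*b/2))*exp(-2^(1/3)*3^(5/6)*b/6)


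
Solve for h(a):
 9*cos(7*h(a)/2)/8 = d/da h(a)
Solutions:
 -9*a/8 - log(sin(7*h(a)/2) - 1)/7 + log(sin(7*h(a)/2) + 1)/7 = C1


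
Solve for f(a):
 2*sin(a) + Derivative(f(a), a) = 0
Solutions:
 f(a) = C1 + 2*cos(a)


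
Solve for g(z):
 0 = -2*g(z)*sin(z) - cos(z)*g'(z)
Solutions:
 g(z) = C1*cos(z)^2


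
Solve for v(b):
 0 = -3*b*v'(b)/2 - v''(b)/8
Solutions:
 v(b) = C1 + C2*erf(sqrt(6)*b)


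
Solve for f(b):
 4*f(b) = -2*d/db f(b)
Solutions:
 f(b) = C1*exp(-2*b)


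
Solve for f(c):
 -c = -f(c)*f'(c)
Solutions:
 f(c) = -sqrt(C1 + c^2)
 f(c) = sqrt(C1 + c^2)


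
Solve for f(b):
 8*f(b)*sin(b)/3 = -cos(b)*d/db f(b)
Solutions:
 f(b) = C1*cos(b)^(8/3)


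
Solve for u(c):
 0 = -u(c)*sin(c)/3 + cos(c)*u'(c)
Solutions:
 u(c) = C1/cos(c)^(1/3)


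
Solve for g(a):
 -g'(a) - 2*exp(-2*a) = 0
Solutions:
 g(a) = C1 + exp(-2*a)


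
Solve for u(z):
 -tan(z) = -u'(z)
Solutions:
 u(z) = C1 - log(cos(z))


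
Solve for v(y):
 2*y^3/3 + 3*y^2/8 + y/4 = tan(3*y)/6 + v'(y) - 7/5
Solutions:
 v(y) = C1 + y^4/6 + y^3/8 + y^2/8 + 7*y/5 + log(cos(3*y))/18


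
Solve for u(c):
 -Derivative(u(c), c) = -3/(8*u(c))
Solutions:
 u(c) = -sqrt(C1 + 3*c)/2
 u(c) = sqrt(C1 + 3*c)/2


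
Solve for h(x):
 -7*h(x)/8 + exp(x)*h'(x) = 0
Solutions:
 h(x) = C1*exp(-7*exp(-x)/8)


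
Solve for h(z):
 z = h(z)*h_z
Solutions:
 h(z) = -sqrt(C1 + z^2)
 h(z) = sqrt(C1 + z^2)


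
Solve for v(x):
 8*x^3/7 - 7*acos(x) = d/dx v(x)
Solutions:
 v(x) = C1 + 2*x^4/7 - 7*x*acos(x) + 7*sqrt(1 - x^2)


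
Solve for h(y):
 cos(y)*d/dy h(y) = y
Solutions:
 h(y) = C1 + Integral(y/cos(y), y)


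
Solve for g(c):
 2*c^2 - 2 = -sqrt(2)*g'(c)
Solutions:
 g(c) = C1 - sqrt(2)*c^3/3 + sqrt(2)*c


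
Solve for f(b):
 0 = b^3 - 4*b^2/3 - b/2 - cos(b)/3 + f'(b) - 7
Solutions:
 f(b) = C1 - b^4/4 + 4*b^3/9 + b^2/4 + 7*b + sin(b)/3


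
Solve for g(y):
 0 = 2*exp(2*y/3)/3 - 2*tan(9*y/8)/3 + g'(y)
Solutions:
 g(y) = C1 - exp(2*y/3) - 16*log(cos(9*y/8))/27


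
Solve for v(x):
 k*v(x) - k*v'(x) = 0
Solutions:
 v(x) = C1*exp(x)


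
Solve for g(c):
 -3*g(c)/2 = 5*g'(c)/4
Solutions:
 g(c) = C1*exp(-6*c/5)


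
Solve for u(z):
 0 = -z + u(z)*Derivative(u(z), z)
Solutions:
 u(z) = -sqrt(C1 + z^2)
 u(z) = sqrt(C1 + z^2)


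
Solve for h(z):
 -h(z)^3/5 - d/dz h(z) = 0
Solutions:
 h(z) = -sqrt(10)*sqrt(-1/(C1 - z))/2
 h(z) = sqrt(10)*sqrt(-1/(C1 - z))/2


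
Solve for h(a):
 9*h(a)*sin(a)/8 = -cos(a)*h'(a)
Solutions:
 h(a) = C1*cos(a)^(9/8)


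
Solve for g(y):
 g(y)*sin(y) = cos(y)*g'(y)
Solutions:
 g(y) = C1/cos(y)


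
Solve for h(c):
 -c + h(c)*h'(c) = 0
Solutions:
 h(c) = -sqrt(C1 + c^2)
 h(c) = sqrt(C1 + c^2)


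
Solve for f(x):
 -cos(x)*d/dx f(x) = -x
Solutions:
 f(x) = C1 + Integral(x/cos(x), x)


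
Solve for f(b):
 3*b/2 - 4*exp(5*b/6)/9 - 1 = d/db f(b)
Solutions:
 f(b) = C1 + 3*b^2/4 - b - 8*exp(5*b/6)/15


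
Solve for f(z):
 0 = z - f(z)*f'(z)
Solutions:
 f(z) = -sqrt(C1 + z^2)
 f(z) = sqrt(C1 + z^2)


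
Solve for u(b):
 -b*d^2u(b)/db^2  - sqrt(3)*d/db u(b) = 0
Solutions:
 u(b) = C1 + C2*b^(1 - sqrt(3))


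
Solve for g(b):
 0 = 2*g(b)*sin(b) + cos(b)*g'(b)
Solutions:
 g(b) = C1*cos(b)^2


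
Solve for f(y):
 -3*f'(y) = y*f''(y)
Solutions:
 f(y) = C1 + C2/y^2


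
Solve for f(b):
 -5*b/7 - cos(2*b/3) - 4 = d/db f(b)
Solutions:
 f(b) = C1 - 5*b^2/14 - 4*b - 3*sin(2*b/3)/2


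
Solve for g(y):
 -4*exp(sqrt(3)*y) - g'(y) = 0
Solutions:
 g(y) = C1 - 4*sqrt(3)*exp(sqrt(3)*y)/3


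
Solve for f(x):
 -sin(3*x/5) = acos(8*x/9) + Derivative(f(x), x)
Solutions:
 f(x) = C1 - x*acos(8*x/9) + sqrt(81 - 64*x^2)/8 + 5*cos(3*x/5)/3


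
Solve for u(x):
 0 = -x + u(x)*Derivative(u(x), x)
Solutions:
 u(x) = -sqrt(C1 + x^2)
 u(x) = sqrt(C1 + x^2)


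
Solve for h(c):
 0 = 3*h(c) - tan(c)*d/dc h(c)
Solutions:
 h(c) = C1*sin(c)^3


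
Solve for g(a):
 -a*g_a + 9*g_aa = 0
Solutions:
 g(a) = C1 + C2*erfi(sqrt(2)*a/6)


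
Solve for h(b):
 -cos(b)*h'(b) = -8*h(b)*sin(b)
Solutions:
 h(b) = C1/cos(b)^8


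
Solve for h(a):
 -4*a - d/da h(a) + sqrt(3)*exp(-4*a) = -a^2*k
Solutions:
 h(a) = C1 + a^3*k/3 - 2*a^2 - sqrt(3)*exp(-4*a)/4


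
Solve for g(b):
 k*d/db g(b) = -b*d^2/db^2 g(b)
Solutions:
 g(b) = C1 + b^(1 - re(k))*(C2*sin(log(b)*Abs(im(k))) + C3*cos(log(b)*im(k)))


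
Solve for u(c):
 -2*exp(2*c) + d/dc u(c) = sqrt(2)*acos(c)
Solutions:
 u(c) = C1 + sqrt(2)*(c*acos(c) - sqrt(1 - c^2)) + exp(2*c)


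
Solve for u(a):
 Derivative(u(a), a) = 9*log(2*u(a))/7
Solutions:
 -7*Integral(1/(log(_y) + log(2)), (_y, u(a)))/9 = C1 - a


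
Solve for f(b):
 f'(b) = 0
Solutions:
 f(b) = C1


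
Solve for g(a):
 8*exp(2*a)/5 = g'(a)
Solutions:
 g(a) = C1 + 4*exp(2*a)/5


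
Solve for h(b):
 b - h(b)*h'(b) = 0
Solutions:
 h(b) = -sqrt(C1 + b^2)
 h(b) = sqrt(C1 + b^2)


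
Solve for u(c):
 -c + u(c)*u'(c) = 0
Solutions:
 u(c) = -sqrt(C1 + c^2)
 u(c) = sqrt(C1 + c^2)


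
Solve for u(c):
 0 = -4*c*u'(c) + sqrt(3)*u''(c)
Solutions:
 u(c) = C1 + C2*erfi(sqrt(2)*3^(3/4)*c/3)


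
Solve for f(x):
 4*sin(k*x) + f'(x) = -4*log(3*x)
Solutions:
 f(x) = C1 - 4*x*log(x) - 4*x*log(3) + 4*x - 4*Piecewise((-cos(k*x)/k, Ne(k, 0)), (0, True))


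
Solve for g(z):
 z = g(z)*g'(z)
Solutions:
 g(z) = -sqrt(C1 + z^2)
 g(z) = sqrt(C1 + z^2)


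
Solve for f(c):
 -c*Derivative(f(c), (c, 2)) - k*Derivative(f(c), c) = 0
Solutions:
 f(c) = C1 + c^(1 - re(k))*(C2*sin(log(c)*Abs(im(k))) + C3*cos(log(c)*im(k)))


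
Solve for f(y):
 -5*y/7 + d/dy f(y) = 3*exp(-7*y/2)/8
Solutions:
 f(y) = C1 + 5*y^2/14 - 3*exp(-7*y/2)/28


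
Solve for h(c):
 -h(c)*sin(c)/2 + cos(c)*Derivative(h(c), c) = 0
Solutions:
 h(c) = C1/sqrt(cos(c))


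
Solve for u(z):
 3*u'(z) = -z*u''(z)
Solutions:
 u(z) = C1 + C2/z^2


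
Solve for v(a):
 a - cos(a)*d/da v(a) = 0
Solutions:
 v(a) = C1 + Integral(a/cos(a), a)


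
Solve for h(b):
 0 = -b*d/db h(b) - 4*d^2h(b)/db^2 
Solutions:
 h(b) = C1 + C2*erf(sqrt(2)*b/4)


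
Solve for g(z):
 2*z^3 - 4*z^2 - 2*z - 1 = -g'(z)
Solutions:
 g(z) = C1 - z^4/2 + 4*z^3/3 + z^2 + z


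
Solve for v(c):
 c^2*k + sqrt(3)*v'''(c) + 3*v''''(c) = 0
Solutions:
 v(c) = C1 + C2*c + C3*c^2 + C4*exp(-sqrt(3)*c/3) - sqrt(3)*c^5*k/180 + c^4*k/12 - sqrt(3)*c^3*k/3


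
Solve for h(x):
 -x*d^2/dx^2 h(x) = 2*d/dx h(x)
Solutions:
 h(x) = C1 + C2/x


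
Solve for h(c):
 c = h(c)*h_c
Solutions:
 h(c) = -sqrt(C1 + c^2)
 h(c) = sqrt(C1 + c^2)


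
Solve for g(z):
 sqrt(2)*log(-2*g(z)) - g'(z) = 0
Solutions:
 -sqrt(2)*Integral(1/(log(-_y) + log(2)), (_y, g(z)))/2 = C1 - z


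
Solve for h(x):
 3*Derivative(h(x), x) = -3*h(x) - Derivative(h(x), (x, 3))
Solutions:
 h(x) = C1*exp(2^(1/3)*x*(-2/(3 + sqrt(13))^(1/3) + 2^(1/3)*(3 + sqrt(13))^(1/3))/4)*sin(2^(1/3)*sqrt(3)*x*(2/(3 + sqrt(13))^(1/3) + 2^(1/3)*(3 + sqrt(13))^(1/3))/4) + C2*exp(2^(1/3)*x*(-2/(3 + sqrt(13))^(1/3) + 2^(1/3)*(3 + sqrt(13))^(1/3))/4)*cos(2^(1/3)*sqrt(3)*x*(2/(3 + sqrt(13))^(1/3) + 2^(1/3)*(3 + sqrt(13))^(1/3))/4) + C3*exp(2^(1/3)*x*(-2^(1/3)*(3 + sqrt(13))^(1/3)/2 + (3 + sqrt(13))^(-1/3)))


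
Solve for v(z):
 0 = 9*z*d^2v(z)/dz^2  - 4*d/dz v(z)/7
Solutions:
 v(z) = C1 + C2*z^(67/63)


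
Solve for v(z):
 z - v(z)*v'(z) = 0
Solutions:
 v(z) = -sqrt(C1 + z^2)
 v(z) = sqrt(C1 + z^2)


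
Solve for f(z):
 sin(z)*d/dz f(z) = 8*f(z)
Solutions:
 f(z) = C1*(cos(z)^4 - 4*cos(z)^3 + 6*cos(z)^2 - 4*cos(z) + 1)/(cos(z)^4 + 4*cos(z)^3 + 6*cos(z)^2 + 4*cos(z) + 1)


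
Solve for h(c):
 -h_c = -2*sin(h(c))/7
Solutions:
 -2*c/7 + log(cos(h(c)) - 1)/2 - log(cos(h(c)) + 1)/2 = C1


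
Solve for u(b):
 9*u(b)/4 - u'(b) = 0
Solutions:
 u(b) = C1*exp(9*b/4)


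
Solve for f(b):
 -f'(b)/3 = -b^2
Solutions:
 f(b) = C1 + b^3


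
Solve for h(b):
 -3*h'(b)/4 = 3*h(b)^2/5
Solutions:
 h(b) = 5/(C1 + 4*b)


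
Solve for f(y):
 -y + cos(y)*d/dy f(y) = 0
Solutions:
 f(y) = C1 + Integral(y/cos(y), y)


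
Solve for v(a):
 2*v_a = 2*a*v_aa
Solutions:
 v(a) = C1 + C2*a^2


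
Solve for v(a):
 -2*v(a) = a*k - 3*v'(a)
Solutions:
 v(a) = C1*exp(2*a/3) - a*k/2 - 3*k/4


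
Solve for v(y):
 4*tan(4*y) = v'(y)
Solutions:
 v(y) = C1 - log(cos(4*y))


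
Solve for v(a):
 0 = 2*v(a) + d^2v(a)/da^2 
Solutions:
 v(a) = C1*sin(sqrt(2)*a) + C2*cos(sqrt(2)*a)


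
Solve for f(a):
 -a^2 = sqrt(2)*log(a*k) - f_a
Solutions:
 f(a) = C1 + a^3/3 + sqrt(2)*a*log(a*k) - sqrt(2)*a


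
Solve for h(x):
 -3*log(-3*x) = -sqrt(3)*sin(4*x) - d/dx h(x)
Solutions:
 h(x) = C1 + 3*x*log(-x) - 3*x + 3*x*log(3) + sqrt(3)*cos(4*x)/4


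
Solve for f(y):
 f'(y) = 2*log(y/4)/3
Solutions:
 f(y) = C1 + 2*y*log(y)/3 - 4*y*log(2)/3 - 2*y/3


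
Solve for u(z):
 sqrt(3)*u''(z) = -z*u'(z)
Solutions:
 u(z) = C1 + C2*erf(sqrt(2)*3^(3/4)*z/6)


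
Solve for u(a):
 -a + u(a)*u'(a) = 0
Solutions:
 u(a) = -sqrt(C1 + a^2)
 u(a) = sqrt(C1 + a^2)


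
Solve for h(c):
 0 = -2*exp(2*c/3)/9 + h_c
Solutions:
 h(c) = C1 + exp(2*c/3)/3


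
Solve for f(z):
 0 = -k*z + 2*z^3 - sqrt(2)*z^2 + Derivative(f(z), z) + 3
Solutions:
 f(z) = C1 + k*z^2/2 - z^4/2 + sqrt(2)*z^3/3 - 3*z


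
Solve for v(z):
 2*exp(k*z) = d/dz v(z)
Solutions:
 v(z) = C1 + 2*exp(k*z)/k


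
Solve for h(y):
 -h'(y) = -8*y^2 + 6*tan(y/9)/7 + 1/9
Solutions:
 h(y) = C1 + 8*y^3/3 - y/9 + 54*log(cos(y/9))/7


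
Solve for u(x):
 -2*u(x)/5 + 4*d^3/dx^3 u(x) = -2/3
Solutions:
 u(x) = C3*exp(10^(2/3)*x/10) + (C1*sin(10^(2/3)*sqrt(3)*x/20) + C2*cos(10^(2/3)*sqrt(3)*x/20))*exp(-10^(2/3)*x/20) + 5/3


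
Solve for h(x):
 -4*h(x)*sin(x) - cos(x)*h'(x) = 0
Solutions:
 h(x) = C1*cos(x)^4


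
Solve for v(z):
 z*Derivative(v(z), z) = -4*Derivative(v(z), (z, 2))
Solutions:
 v(z) = C1 + C2*erf(sqrt(2)*z/4)


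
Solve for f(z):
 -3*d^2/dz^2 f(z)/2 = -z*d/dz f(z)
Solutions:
 f(z) = C1 + C2*erfi(sqrt(3)*z/3)


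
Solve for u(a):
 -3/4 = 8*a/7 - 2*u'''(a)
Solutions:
 u(a) = C1 + C2*a + C3*a^2 + a^4/42 + a^3/16


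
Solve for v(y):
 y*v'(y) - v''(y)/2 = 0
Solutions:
 v(y) = C1 + C2*erfi(y)


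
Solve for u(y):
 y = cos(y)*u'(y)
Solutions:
 u(y) = C1 + Integral(y/cos(y), y)


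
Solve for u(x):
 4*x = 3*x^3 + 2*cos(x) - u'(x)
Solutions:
 u(x) = C1 + 3*x^4/4 - 2*x^2 + 2*sin(x)


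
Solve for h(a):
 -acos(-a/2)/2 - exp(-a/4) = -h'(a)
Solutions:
 h(a) = C1 + a*acos(-a/2)/2 + sqrt(4 - a^2)/2 - 4*exp(-a/4)


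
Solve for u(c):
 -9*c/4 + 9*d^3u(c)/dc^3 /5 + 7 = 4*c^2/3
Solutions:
 u(c) = C1 + C2*c + C3*c^2 + c^5/81 + 5*c^4/96 - 35*c^3/54


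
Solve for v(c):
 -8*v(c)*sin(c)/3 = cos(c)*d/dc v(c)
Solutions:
 v(c) = C1*cos(c)^(8/3)


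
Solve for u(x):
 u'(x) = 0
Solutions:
 u(x) = C1


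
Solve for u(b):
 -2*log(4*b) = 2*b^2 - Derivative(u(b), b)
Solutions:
 u(b) = C1 + 2*b^3/3 + 2*b*log(b) - 2*b + b*log(16)


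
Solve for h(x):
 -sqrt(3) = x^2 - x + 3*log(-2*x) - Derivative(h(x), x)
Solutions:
 h(x) = C1 + x^3/3 - x^2/2 + 3*x*log(-x) + x*(-3 + sqrt(3) + 3*log(2))


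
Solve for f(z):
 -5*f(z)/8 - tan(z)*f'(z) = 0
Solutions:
 f(z) = C1/sin(z)^(5/8)


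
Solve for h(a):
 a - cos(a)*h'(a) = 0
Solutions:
 h(a) = C1 + Integral(a/cos(a), a)


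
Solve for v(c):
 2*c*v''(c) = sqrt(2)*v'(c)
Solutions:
 v(c) = C1 + C2*c^(sqrt(2)/2 + 1)


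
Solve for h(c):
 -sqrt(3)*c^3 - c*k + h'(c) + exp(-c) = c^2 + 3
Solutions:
 h(c) = C1 + sqrt(3)*c^4/4 + c^3/3 + c^2*k/2 + 3*c + exp(-c)


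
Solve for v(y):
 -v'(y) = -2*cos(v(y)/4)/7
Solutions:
 -2*y/7 - 2*log(sin(v(y)/4) - 1) + 2*log(sin(v(y)/4) + 1) = C1


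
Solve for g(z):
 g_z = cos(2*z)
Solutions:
 g(z) = C1 + sin(2*z)/2


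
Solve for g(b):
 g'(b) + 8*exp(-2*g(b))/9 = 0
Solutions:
 g(b) = log(-sqrt(C1 - 16*b)) - log(3)
 g(b) = log(C1 - 16*b)/2 - log(3)


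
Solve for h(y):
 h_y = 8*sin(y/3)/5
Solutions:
 h(y) = C1 - 24*cos(y/3)/5


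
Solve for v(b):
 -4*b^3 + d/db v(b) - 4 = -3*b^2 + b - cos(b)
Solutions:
 v(b) = C1 + b^4 - b^3 + b^2/2 + 4*b - sin(b)


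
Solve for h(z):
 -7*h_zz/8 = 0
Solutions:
 h(z) = C1 + C2*z


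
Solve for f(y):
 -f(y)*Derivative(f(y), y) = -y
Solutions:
 f(y) = -sqrt(C1 + y^2)
 f(y) = sqrt(C1 + y^2)


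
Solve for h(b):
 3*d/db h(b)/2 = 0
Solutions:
 h(b) = C1


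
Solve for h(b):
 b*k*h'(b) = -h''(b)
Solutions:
 h(b) = Piecewise((-sqrt(2)*sqrt(pi)*C1*erf(sqrt(2)*b*sqrt(k)/2)/(2*sqrt(k)) - C2, (k > 0) | (k < 0)), (-C1*b - C2, True))


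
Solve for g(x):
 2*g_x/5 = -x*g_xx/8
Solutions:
 g(x) = C1 + C2/x^(11/5)


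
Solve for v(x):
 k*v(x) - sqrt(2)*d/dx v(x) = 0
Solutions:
 v(x) = C1*exp(sqrt(2)*k*x/2)


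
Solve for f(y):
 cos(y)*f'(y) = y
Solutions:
 f(y) = C1 + Integral(y/cos(y), y)


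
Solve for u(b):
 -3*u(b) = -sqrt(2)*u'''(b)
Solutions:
 u(b) = C3*exp(2^(5/6)*3^(1/3)*b/2) + (C1*sin(6^(5/6)*b/4) + C2*cos(6^(5/6)*b/4))*exp(-2^(5/6)*3^(1/3)*b/4)


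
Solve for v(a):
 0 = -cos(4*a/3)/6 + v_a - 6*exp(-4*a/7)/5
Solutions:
 v(a) = C1 + sin(4*a/3)/8 - 21*exp(-4*a/7)/10


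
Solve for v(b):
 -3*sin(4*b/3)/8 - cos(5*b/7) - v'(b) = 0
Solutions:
 v(b) = C1 - 7*sin(5*b/7)/5 + 9*cos(4*b/3)/32


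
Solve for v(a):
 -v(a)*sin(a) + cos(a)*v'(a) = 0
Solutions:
 v(a) = C1/cos(a)


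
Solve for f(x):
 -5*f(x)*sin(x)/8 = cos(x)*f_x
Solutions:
 f(x) = C1*cos(x)^(5/8)


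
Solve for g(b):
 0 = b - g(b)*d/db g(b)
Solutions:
 g(b) = -sqrt(C1 + b^2)
 g(b) = sqrt(C1 + b^2)


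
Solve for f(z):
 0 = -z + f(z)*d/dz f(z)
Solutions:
 f(z) = -sqrt(C1 + z^2)
 f(z) = sqrt(C1 + z^2)


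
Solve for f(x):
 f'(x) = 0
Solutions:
 f(x) = C1


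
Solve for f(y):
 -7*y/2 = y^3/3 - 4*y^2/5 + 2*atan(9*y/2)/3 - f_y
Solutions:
 f(y) = C1 + y^4/12 - 4*y^3/15 + 7*y^2/4 + 2*y*atan(9*y/2)/3 - 2*log(81*y^2 + 4)/27


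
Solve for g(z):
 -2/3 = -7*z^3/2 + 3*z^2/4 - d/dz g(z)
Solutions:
 g(z) = C1 - 7*z^4/8 + z^3/4 + 2*z/3


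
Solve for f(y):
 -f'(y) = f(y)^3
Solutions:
 f(y) = -sqrt(2)*sqrt(-1/(C1 - y))/2
 f(y) = sqrt(2)*sqrt(-1/(C1 - y))/2


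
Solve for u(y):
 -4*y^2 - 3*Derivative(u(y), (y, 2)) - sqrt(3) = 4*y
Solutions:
 u(y) = C1 + C2*y - y^4/9 - 2*y^3/9 - sqrt(3)*y^2/6


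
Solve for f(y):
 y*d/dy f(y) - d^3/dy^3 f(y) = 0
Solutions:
 f(y) = C1 + Integral(C2*airyai(y) + C3*airybi(y), y)
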